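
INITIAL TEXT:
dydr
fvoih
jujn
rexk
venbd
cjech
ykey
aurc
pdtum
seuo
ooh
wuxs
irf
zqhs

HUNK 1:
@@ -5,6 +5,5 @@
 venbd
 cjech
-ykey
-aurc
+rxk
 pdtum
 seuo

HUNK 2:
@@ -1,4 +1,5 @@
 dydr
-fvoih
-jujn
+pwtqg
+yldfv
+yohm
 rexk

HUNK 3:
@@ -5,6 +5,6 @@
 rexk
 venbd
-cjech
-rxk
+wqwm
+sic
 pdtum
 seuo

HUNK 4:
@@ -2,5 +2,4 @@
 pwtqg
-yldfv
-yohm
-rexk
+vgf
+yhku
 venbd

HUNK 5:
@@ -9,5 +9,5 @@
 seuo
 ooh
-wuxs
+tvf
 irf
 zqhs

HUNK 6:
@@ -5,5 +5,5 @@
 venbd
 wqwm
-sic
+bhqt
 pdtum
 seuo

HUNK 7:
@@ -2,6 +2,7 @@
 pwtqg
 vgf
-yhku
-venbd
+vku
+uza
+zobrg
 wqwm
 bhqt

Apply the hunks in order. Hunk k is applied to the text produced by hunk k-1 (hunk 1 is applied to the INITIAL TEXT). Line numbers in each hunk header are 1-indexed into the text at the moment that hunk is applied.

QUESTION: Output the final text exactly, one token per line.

Hunk 1: at line 5 remove [ykey,aurc] add [rxk] -> 13 lines: dydr fvoih jujn rexk venbd cjech rxk pdtum seuo ooh wuxs irf zqhs
Hunk 2: at line 1 remove [fvoih,jujn] add [pwtqg,yldfv,yohm] -> 14 lines: dydr pwtqg yldfv yohm rexk venbd cjech rxk pdtum seuo ooh wuxs irf zqhs
Hunk 3: at line 5 remove [cjech,rxk] add [wqwm,sic] -> 14 lines: dydr pwtqg yldfv yohm rexk venbd wqwm sic pdtum seuo ooh wuxs irf zqhs
Hunk 4: at line 2 remove [yldfv,yohm,rexk] add [vgf,yhku] -> 13 lines: dydr pwtqg vgf yhku venbd wqwm sic pdtum seuo ooh wuxs irf zqhs
Hunk 5: at line 9 remove [wuxs] add [tvf] -> 13 lines: dydr pwtqg vgf yhku venbd wqwm sic pdtum seuo ooh tvf irf zqhs
Hunk 6: at line 5 remove [sic] add [bhqt] -> 13 lines: dydr pwtqg vgf yhku venbd wqwm bhqt pdtum seuo ooh tvf irf zqhs
Hunk 7: at line 2 remove [yhku,venbd] add [vku,uza,zobrg] -> 14 lines: dydr pwtqg vgf vku uza zobrg wqwm bhqt pdtum seuo ooh tvf irf zqhs

Answer: dydr
pwtqg
vgf
vku
uza
zobrg
wqwm
bhqt
pdtum
seuo
ooh
tvf
irf
zqhs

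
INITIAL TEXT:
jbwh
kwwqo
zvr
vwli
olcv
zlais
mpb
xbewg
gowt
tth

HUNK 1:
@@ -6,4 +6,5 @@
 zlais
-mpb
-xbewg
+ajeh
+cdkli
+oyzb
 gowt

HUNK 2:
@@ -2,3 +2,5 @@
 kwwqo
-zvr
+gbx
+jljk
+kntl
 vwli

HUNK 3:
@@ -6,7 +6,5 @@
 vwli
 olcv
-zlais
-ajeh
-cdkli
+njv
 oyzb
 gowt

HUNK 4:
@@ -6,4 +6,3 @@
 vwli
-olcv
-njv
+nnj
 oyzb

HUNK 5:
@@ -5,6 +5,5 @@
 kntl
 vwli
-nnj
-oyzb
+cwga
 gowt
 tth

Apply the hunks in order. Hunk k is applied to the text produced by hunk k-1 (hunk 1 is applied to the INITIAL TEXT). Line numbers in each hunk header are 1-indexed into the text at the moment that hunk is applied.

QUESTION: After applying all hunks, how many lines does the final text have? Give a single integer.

Hunk 1: at line 6 remove [mpb,xbewg] add [ajeh,cdkli,oyzb] -> 11 lines: jbwh kwwqo zvr vwli olcv zlais ajeh cdkli oyzb gowt tth
Hunk 2: at line 2 remove [zvr] add [gbx,jljk,kntl] -> 13 lines: jbwh kwwqo gbx jljk kntl vwli olcv zlais ajeh cdkli oyzb gowt tth
Hunk 3: at line 6 remove [zlais,ajeh,cdkli] add [njv] -> 11 lines: jbwh kwwqo gbx jljk kntl vwli olcv njv oyzb gowt tth
Hunk 4: at line 6 remove [olcv,njv] add [nnj] -> 10 lines: jbwh kwwqo gbx jljk kntl vwli nnj oyzb gowt tth
Hunk 5: at line 5 remove [nnj,oyzb] add [cwga] -> 9 lines: jbwh kwwqo gbx jljk kntl vwli cwga gowt tth
Final line count: 9

Answer: 9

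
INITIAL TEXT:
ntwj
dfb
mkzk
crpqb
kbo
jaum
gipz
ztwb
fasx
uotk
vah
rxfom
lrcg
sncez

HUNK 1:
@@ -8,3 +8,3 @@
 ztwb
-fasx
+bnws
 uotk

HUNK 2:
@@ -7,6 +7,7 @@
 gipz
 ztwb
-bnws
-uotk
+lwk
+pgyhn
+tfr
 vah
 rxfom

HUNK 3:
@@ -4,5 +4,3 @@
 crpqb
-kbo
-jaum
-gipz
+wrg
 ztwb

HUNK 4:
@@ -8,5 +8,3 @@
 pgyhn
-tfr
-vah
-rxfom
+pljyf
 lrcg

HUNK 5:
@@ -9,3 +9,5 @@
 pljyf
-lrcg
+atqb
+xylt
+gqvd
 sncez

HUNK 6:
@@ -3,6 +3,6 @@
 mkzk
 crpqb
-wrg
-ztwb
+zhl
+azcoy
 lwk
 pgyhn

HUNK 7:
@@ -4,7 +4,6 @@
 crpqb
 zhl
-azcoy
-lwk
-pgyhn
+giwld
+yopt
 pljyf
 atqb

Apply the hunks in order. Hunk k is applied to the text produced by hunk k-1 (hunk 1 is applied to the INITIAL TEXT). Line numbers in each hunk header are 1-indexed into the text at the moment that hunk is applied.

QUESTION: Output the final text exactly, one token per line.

Hunk 1: at line 8 remove [fasx] add [bnws] -> 14 lines: ntwj dfb mkzk crpqb kbo jaum gipz ztwb bnws uotk vah rxfom lrcg sncez
Hunk 2: at line 7 remove [bnws,uotk] add [lwk,pgyhn,tfr] -> 15 lines: ntwj dfb mkzk crpqb kbo jaum gipz ztwb lwk pgyhn tfr vah rxfom lrcg sncez
Hunk 3: at line 4 remove [kbo,jaum,gipz] add [wrg] -> 13 lines: ntwj dfb mkzk crpqb wrg ztwb lwk pgyhn tfr vah rxfom lrcg sncez
Hunk 4: at line 8 remove [tfr,vah,rxfom] add [pljyf] -> 11 lines: ntwj dfb mkzk crpqb wrg ztwb lwk pgyhn pljyf lrcg sncez
Hunk 5: at line 9 remove [lrcg] add [atqb,xylt,gqvd] -> 13 lines: ntwj dfb mkzk crpqb wrg ztwb lwk pgyhn pljyf atqb xylt gqvd sncez
Hunk 6: at line 3 remove [wrg,ztwb] add [zhl,azcoy] -> 13 lines: ntwj dfb mkzk crpqb zhl azcoy lwk pgyhn pljyf atqb xylt gqvd sncez
Hunk 7: at line 4 remove [azcoy,lwk,pgyhn] add [giwld,yopt] -> 12 lines: ntwj dfb mkzk crpqb zhl giwld yopt pljyf atqb xylt gqvd sncez

Answer: ntwj
dfb
mkzk
crpqb
zhl
giwld
yopt
pljyf
atqb
xylt
gqvd
sncez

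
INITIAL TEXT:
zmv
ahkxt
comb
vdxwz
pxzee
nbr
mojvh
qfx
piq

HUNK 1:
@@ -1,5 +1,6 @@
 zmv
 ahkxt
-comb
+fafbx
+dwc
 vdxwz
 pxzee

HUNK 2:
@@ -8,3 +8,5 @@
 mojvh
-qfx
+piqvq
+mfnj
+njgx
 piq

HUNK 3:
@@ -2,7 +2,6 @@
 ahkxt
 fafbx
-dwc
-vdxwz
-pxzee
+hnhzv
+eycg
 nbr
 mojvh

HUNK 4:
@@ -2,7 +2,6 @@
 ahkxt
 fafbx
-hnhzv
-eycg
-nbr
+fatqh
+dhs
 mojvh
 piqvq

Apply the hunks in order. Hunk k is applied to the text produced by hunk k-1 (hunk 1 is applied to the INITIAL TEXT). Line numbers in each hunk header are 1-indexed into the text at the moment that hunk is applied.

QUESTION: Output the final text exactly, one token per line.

Answer: zmv
ahkxt
fafbx
fatqh
dhs
mojvh
piqvq
mfnj
njgx
piq

Derivation:
Hunk 1: at line 1 remove [comb] add [fafbx,dwc] -> 10 lines: zmv ahkxt fafbx dwc vdxwz pxzee nbr mojvh qfx piq
Hunk 2: at line 8 remove [qfx] add [piqvq,mfnj,njgx] -> 12 lines: zmv ahkxt fafbx dwc vdxwz pxzee nbr mojvh piqvq mfnj njgx piq
Hunk 3: at line 2 remove [dwc,vdxwz,pxzee] add [hnhzv,eycg] -> 11 lines: zmv ahkxt fafbx hnhzv eycg nbr mojvh piqvq mfnj njgx piq
Hunk 4: at line 2 remove [hnhzv,eycg,nbr] add [fatqh,dhs] -> 10 lines: zmv ahkxt fafbx fatqh dhs mojvh piqvq mfnj njgx piq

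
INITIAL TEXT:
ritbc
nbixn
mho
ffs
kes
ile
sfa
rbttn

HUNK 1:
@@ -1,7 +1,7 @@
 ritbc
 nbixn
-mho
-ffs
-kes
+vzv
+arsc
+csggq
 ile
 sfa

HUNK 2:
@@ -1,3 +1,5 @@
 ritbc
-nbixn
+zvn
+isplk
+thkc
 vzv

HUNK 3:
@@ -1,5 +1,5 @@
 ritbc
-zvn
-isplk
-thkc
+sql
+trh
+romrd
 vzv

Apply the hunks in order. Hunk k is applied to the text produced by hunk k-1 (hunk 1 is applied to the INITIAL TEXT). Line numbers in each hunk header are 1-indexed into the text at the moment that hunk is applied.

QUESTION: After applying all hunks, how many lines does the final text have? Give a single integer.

Answer: 10

Derivation:
Hunk 1: at line 1 remove [mho,ffs,kes] add [vzv,arsc,csggq] -> 8 lines: ritbc nbixn vzv arsc csggq ile sfa rbttn
Hunk 2: at line 1 remove [nbixn] add [zvn,isplk,thkc] -> 10 lines: ritbc zvn isplk thkc vzv arsc csggq ile sfa rbttn
Hunk 3: at line 1 remove [zvn,isplk,thkc] add [sql,trh,romrd] -> 10 lines: ritbc sql trh romrd vzv arsc csggq ile sfa rbttn
Final line count: 10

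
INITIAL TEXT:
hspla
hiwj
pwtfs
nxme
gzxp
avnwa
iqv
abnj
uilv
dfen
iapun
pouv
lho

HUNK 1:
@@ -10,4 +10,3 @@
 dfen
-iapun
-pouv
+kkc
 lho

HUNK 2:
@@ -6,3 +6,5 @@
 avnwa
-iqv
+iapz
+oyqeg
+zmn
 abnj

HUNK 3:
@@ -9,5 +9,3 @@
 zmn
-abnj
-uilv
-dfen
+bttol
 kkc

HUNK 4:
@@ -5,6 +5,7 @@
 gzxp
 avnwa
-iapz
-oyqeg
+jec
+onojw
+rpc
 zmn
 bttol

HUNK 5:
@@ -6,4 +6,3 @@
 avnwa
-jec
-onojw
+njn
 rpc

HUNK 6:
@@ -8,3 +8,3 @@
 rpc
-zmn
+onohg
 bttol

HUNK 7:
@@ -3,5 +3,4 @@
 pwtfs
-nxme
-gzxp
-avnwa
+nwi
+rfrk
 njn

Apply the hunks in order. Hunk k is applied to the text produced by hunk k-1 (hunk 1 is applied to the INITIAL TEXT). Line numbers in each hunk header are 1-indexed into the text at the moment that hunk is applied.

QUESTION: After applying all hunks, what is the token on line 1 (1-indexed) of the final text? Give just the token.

Answer: hspla

Derivation:
Hunk 1: at line 10 remove [iapun,pouv] add [kkc] -> 12 lines: hspla hiwj pwtfs nxme gzxp avnwa iqv abnj uilv dfen kkc lho
Hunk 2: at line 6 remove [iqv] add [iapz,oyqeg,zmn] -> 14 lines: hspla hiwj pwtfs nxme gzxp avnwa iapz oyqeg zmn abnj uilv dfen kkc lho
Hunk 3: at line 9 remove [abnj,uilv,dfen] add [bttol] -> 12 lines: hspla hiwj pwtfs nxme gzxp avnwa iapz oyqeg zmn bttol kkc lho
Hunk 4: at line 5 remove [iapz,oyqeg] add [jec,onojw,rpc] -> 13 lines: hspla hiwj pwtfs nxme gzxp avnwa jec onojw rpc zmn bttol kkc lho
Hunk 5: at line 6 remove [jec,onojw] add [njn] -> 12 lines: hspla hiwj pwtfs nxme gzxp avnwa njn rpc zmn bttol kkc lho
Hunk 6: at line 8 remove [zmn] add [onohg] -> 12 lines: hspla hiwj pwtfs nxme gzxp avnwa njn rpc onohg bttol kkc lho
Hunk 7: at line 3 remove [nxme,gzxp,avnwa] add [nwi,rfrk] -> 11 lines: hspla hiwj pwtfs nwi rfrk njn rpc onohg bttol kkc lho
Final line 1: hspla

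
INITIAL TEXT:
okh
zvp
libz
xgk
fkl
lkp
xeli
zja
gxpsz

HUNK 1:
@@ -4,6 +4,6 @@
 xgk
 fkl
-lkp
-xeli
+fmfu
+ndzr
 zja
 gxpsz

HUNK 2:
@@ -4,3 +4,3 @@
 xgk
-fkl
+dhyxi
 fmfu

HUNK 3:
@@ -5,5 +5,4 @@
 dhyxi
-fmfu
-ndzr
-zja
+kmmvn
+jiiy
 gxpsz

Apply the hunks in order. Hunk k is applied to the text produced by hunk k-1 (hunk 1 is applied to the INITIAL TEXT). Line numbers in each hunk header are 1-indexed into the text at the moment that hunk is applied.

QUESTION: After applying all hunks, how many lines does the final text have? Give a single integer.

Answer: 8

Derivation:
Hunk 1: at line 4 remove [lkp,xeli] add [fmfu,ndzr] -> 9 lines: okh zvp libz xgk fkl fmfu ndzr zja gxpsz
Hunk 2: at line 4 remove [fkl] add [dhyxi] -> 9 lines: okh zvp libz xgk dhyxi fmfu ndzr zja gxpsz
Hunk 3: at line 5 remove [fmfu,ndzr,zja] add [kmmvn,jiiy] -> 8 lines: okh zvp libz xgk dhyxi kmmvn jiiy gxpsz
Final line count: 8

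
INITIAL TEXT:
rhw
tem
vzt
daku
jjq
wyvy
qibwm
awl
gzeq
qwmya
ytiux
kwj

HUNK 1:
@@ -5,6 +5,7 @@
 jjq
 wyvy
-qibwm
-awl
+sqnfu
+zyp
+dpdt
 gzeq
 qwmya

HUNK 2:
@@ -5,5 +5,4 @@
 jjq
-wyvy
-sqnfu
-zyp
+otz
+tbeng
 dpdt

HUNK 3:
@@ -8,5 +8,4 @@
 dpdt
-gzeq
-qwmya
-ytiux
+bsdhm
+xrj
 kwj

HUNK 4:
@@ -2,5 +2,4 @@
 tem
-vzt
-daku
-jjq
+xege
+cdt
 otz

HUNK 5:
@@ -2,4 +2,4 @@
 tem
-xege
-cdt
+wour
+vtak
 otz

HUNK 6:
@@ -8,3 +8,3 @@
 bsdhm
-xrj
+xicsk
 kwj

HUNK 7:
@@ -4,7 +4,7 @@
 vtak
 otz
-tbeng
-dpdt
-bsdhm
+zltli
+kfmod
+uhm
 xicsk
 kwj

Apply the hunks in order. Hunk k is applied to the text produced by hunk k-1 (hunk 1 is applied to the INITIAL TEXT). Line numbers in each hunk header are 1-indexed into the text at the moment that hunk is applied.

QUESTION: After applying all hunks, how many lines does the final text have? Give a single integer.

Answer: 10

Derivation:
Hunk 1: at line 5 remove [qibwm,awl] add [sqnfu,zyp,dpdt] -> 13 lines: rhw tem vzt daku jjq wyvy sqnfu zyp dpdt gzeq qwmya ytiux kwj
Hunk 2: at line 5 remove [wyvy,sqnfu,zyp] add [otz,tbeng] -> 12 lines: rhw tem vzt daku jjq otz tbeng dpdt gzeq qwmya ytiux kwj
Hunk 3: at line 8 remove [gzeq,qwmya,ytiux] add [bsdhm,xrj] -> 11 lines: rhw tem vzt daku jjq otz tbeng dpdt bsdhm xrj kwj
Hunk 4: at line 2 remove [vzt,daku,jjq] add [xege,cdt] -> 10 lines: rhw tem xege cdt otz tbeng dpdt bsdhm xrj kwj
Hunk 5: at line 2 remove [xege,cdt] add [wour,vtak] -> 10 lines: rhw tem wour vtak otz tbeng dpdt bsdhm xrj kwj
Hunk 6: at line 8 remove [xrj] add [xicsk] -> 10 lines: rhw tem wour vtak otz tbeng dpdt bsdhm xicsk kwj
Hunk 7: at line 4 remove [tbeng,dpdt,bsdhm] add [zltli,kfmod,uhm] -> 10 lines: rhw tem wour vtak otz zltli kfmod uhm xicsk kwj
Final line count: 10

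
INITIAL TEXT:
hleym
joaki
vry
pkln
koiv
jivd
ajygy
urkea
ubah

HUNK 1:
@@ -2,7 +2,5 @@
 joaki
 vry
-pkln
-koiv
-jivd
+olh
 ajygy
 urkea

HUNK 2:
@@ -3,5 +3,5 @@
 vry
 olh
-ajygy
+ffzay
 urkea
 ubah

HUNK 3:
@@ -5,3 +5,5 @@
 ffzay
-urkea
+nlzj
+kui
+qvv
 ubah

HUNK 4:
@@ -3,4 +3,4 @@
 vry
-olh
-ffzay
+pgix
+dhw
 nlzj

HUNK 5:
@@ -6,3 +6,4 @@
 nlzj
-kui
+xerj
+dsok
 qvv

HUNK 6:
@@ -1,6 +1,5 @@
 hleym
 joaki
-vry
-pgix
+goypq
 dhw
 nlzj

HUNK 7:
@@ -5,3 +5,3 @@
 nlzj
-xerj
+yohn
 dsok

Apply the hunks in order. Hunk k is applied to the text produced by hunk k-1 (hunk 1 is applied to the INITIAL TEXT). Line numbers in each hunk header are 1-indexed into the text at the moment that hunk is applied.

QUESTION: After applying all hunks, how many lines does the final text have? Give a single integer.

Answer: 9

Derivation:
Hunk 1: at line 2 remove [pkln,koiv,jivd] add [olh] -> 7 lines: hleym joaki vry olh ajygy urkea ubah
Hunk 2: at line 3 remove [ajygy] add [ffzay] -> 7 lines: hleym joaki vry olh ffzay urkea ubah
Hunk 3: at line 5 remove [urkea] add [nlzj,kui,qvv] -> 9 lines: hleym joaki vry olh ffzay nlzj kui qvv ubah
Hunk 4: at line 3 remove [olh,ffzay] add [pgix,dhw] -> 9 lines: hleym joaki vry pgix dhw nlzj kui qvv ubah
Hunk 5: at line 6 remove [kui] add [xerj,dsok] -> 10 lines: hleym joaki vry pgix dhw nlzj xerj dsok qvv ubah
Hunk 6: at line 1 remove [vry,pgix] add [goypq] -> 9 lines: hleym joaki goypq dhw nlzj xerj dsok qvv ubah
Hunk 7: at line 5 remove [xerj] add [yohn] -> 9 lines: hleym joaki goypq dhw nlzj yohn dsok qvv ubah
Final line count: 9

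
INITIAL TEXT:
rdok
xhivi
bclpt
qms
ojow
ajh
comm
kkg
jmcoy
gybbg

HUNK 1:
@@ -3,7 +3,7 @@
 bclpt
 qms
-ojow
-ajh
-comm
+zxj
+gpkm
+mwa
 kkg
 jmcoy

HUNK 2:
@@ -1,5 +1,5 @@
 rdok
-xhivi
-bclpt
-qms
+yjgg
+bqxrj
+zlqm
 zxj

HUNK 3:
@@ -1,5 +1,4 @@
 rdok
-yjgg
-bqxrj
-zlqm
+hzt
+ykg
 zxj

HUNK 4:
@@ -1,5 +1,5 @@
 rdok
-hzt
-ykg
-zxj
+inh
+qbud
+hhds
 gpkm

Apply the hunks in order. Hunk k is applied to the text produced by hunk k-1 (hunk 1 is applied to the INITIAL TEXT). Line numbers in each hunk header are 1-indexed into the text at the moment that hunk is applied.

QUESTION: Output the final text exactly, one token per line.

Answer: rdok
inh
qbud
hhds
gpkm
mwa
kkg
jmcoy
gybbg

Derivation:
Hunk 1: at line 3 remove [ojow,ajh,comm] add [zxj,gpkm,mwa] -> 10 lines: rdok xhivi bclpt qms zxj gpkm mwa kkg jmcoy gybbg
Hunk 2: at line 1 remove [xhivi,bclpt,qms] add [yjgg,bqxrj,zlqm] -> 10 lines: rdok yjgg bqxrj zlqm zxj gpkm mwa kkg jmcoy gybbg
Hunk 3: at line 1 remove [yjgg,bqxrj,zlqm] add [hzt,ykg] -> 9 lines: rdok hzt ykg zxj gpkm mwa kkg jmcoy gybbg
Hunk 4: at line 1 remove [hzt,ykg,zxj] add [inh,qbud,hhds] -> 9 lines: rdok inh qbud hhds gpkm mwa kkg jmcoy gybbg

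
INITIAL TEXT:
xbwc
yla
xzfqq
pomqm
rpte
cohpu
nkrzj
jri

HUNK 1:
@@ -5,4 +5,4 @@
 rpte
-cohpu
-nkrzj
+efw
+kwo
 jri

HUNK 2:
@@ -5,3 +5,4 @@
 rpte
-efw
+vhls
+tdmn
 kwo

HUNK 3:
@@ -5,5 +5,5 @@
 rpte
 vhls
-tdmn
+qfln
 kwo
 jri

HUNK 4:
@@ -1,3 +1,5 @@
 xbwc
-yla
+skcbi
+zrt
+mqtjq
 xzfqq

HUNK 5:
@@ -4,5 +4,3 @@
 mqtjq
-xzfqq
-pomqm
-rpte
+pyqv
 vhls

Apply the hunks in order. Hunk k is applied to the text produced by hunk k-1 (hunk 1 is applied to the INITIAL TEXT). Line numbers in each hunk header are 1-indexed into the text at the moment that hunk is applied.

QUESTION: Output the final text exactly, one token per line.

Hunk 1: at line 5 remove [cohpu,nkrzj] add [efw,kwo] -> 8 lines: xbwc yla xzfqq pomqm rpte efw kwo jri
Hunk 2: at line 5 remove [efw] add [vhls,tdmn] -> 9 lines: xbwc yla xzfqq pomqm rpte vhls tdmn kwo jri
Hunk 3: at line 5 remove [tdmn] add [qfln] -> 9 lines: xbwc yla xzfqq pomqm rpte vhls qfln kwo jri
Hunk 4: at line 1 remove [yla] add [skcbi,zrt,mqtjq] -> 11 lines: xbwc skcbi zrt mqtjq xzfqq pomqm rpte vhls qfln kwo jri
Hunk 5: at line 4 remove [xzfqq,pomqm,rpte] add [pyqv] -> 9 lines: xbwc skcbi zrt mqtjq pyqv vhls qfln kwo jri

Answer: xbwc
skcbi
zrt
mqtjq
pyqv
vhls
qfln
kwo
jri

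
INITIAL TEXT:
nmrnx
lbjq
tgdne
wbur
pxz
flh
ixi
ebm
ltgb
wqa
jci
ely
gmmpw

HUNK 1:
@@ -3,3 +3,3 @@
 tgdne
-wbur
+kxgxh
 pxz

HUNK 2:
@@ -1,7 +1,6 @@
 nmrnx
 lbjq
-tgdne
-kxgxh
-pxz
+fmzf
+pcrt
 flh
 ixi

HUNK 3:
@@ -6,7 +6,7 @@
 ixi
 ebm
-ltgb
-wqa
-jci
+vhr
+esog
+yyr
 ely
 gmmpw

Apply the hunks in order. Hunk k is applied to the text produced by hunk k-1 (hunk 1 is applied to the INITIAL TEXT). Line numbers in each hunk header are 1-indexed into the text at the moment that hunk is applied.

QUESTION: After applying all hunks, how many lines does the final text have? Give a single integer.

Hunk 1: at line 3 remove [wbur] add [kxgxh] -> 13 lines: nmrnx lbjq tgdne kxgxh pxz flh ixi ebm ltgb wqa jci ely gmmpw
Hunk 2: at line 1 remove [tgdne,kxgxh,pxz] add [fmzf,pcrt] -> 12 lines: nmrnx lbjq fmzf pcrt flh ixi ebm ltgb wqa jci ely gmmpw
Hunk 3: at line 6 remove [ltgb,wqa,jci] add [vhr,esog,yyr] -> 12 lines: nmrnx lbjq fmzf pcrt flh ixi ebm vhr esog yyr ely gmmpw
Final line count: 12

Answer: 12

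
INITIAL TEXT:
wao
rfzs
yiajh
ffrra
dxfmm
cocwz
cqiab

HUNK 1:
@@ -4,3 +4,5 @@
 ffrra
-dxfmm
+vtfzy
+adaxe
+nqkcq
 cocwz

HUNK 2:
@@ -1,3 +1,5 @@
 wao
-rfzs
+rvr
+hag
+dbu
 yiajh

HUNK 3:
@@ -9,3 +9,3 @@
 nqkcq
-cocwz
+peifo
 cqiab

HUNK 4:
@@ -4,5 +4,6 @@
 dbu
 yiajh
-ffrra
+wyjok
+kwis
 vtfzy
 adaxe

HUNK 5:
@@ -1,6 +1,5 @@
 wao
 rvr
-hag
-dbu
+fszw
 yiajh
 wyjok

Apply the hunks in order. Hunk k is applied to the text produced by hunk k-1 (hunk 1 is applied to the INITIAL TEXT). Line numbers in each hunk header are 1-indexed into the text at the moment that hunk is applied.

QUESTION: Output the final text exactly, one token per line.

Answer: wao
rvr
fszw
yiajh
wyjok
kwis
vtfzy
adaxe
nqkcq
peifo
cqiab

Derivation:
Hunk 1: at line 4 remove [dxfmm] add [vtfzy,adaxe,nqkcq] -> 9 lines: wao rfzs yiajh ffrra vtfzy adaxe nqkcq cocwz cqiab
Hunk 2: at line 1 remove [rfzs] add [rvr,hag,dbu] -> 11 lines: wao rvr hag dbu yiajh ffrra vtfzy adaxe nqkcq cocwz cqiab
Hunk 3: at line 9 remove [cocwz] add [peifo] -> 11 lines: wao rvr hag dbu yiajh ffrra vtfzy adaxe nqkcq peifo cqiab
Hunk 4: at line 4 remove [ffrra] add [wyjok,kwis] -> 12 lines: wao rvr hag dbu yiajh wyjok kwis vtfzy adaxe nqkcq peifo cqiab
Hunk 5: at line 1 remove [hag,dbu] add [fszw] -> 11 lines: wao rvr fszw yiajh wyjok kwis vtfzy adaxe nqkcq peifo cqiab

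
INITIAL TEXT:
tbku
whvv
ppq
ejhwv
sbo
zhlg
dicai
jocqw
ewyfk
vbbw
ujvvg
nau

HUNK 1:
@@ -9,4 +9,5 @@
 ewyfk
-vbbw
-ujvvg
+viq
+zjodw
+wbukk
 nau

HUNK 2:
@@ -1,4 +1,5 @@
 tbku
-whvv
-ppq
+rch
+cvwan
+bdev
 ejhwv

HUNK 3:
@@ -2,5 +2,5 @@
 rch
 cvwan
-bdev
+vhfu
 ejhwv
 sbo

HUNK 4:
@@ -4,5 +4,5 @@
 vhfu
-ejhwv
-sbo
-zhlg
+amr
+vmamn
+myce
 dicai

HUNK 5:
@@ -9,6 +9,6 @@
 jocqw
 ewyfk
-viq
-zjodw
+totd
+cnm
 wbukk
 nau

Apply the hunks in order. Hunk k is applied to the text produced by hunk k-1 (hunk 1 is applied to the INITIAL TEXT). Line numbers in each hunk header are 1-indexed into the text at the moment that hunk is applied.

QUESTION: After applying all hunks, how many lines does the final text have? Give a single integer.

Answer: 14

Derivation:
Hunk 1: at line 9 remove [vbbw,ujvvg] add [viq,zjodw,wbukk] -> 13 lines: tbku whvv ppq ejhwv sbo zhlg dicai jocqw ewyfk viq zjodw wbukk nau
Hunk 2: at line 1 remove [whvv,ppq] add [rch,cvwan,bdev] -> 14 lines: tbku rch cvwan bdev ejhwv sbo zhlg dicai jocqw ewyfk viq zjodw wbukk nau
Hunk 3: at line 2 remove [bdev] add [vhfu] -> 14 lines: tbku rch cvwan vhfu ejhwv sbo zhlg dicai jocqw ewyfk viq zjodw wbukk nau
Hunk 4: at line 4 remove [ejhwv,sbo,zhlg] add [amr,vmamn,myce] -> 14 lines: tbku rch cvwan vhfu amr vmamn myce dicai jocqw ewyfk viq zjodw wbukk nau
Hunk 5: at line 9 remove [viq,zjodw] add [totd,cnm] -> 14 lines: tbku rch cvwan vhfu amr vmamn myce dicai jocqw ewyfk totd cnm wbukk nau
Final line count: 14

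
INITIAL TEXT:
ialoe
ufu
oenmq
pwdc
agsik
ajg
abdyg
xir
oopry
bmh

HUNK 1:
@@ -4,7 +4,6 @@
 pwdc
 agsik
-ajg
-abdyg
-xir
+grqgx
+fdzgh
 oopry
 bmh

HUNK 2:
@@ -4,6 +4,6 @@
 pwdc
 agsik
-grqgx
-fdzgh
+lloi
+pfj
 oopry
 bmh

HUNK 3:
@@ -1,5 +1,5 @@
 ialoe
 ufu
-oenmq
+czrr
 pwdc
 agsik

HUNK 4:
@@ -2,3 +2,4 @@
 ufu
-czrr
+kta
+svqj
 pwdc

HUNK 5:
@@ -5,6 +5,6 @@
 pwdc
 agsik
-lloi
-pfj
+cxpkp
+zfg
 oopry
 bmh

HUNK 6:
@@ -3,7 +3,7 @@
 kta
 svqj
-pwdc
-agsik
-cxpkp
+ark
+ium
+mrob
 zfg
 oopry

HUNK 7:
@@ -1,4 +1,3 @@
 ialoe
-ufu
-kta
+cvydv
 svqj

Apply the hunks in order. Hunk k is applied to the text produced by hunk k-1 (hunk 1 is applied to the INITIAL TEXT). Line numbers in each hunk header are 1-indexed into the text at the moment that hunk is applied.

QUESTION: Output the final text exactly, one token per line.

Answer: ialoe
cvydv
svqj
ark
ium
mrob
zfg
oopry
bmh

Derivation:
Hunk 1: at line 4 remove [ajg,abdyg,xir] add [grqgx,fdzgh] -> 9 lines: ialoe ufu oenmq pwdc agsik grqgx fdzgh oopry bmh
Hunk 2: at line 4 remove [grqgx,fdzgh] add [lloi,pfj] -> 9 lines: ialoe ufu oenmq pwdc agsik lloi pfj oopry bmh
Hunk 3: at line 1 remove [oenmq] add [czrr] -> 9 lines: ialoe ufu czrr pwdc agsik lloi pfj oopry bmh
Hunk 4: at line 2 remove [czrr] add [kta,svqj] -> 10 lines: ialoe ufu kta svqj pwdc agsik lloi pfj oopry bmh
Hunk 5: at line 5 remove [lloi,pfj] add [cxpkp,zfg] -> 10 lines: ialoe ufu kta svqj pwdc agsik cxpkp zfg oopry bmh
Hunk 6: at line 3 remove [pwdc,agsik,cxpkp] add [ark,ium,mrob] -> 10 lines: ialoe ufu kta svqj ark ium mrob zfg oopry bmh
Hunk 7: at line 1 remove [ufu,kta] add [cvydv] -> 9 lines: ialoe cvydv svqj ark ium mrob zfg oopry bmh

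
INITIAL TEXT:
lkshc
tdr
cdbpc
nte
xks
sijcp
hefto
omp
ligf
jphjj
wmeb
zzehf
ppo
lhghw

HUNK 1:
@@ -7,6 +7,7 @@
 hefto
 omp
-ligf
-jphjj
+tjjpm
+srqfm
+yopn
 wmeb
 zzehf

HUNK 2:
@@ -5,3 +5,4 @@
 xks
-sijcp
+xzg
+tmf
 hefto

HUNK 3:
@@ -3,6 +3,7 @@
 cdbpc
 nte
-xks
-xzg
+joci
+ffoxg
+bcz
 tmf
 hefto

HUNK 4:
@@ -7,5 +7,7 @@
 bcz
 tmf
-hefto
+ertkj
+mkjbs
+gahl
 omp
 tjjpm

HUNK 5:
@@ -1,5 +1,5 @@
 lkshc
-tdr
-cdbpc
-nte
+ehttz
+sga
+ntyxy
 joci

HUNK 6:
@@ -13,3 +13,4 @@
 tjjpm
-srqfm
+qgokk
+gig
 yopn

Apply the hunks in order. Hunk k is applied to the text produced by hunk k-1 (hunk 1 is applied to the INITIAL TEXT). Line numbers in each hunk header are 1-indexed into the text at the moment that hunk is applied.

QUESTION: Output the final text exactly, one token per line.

Hunk 1: at line 7 remove [ligf,jphjj] add [tjjpm,srqfm,yopn] -> 15 lines: lkshc tdr cdbpc nte xks sijcp hefto omp tjjpm srqfm yopn wmeb zzehf ppo lhghw
Hunk 2: at line 5 remove [sijcp] add [xzg,tmf] -> 16 lines: lkshc tdr cdbpc nte xks xzg tmf hefto omp tjjpm srqfm yopn wmeb zzehf ppo lhghw
Hunk 3: at line 3 remove [xks,xzg] add [joci,ffoxg,bcz] -> 17 lines: lkshc tdr cdbpc nte joci ffoxg bcz tmf hefto omp tjjpm srqfm yopn wmeb zzehf ppo lhghw
Hunk 4: at line 7 remove [hefto] add [ertkj,mkjbs,gahl] -> 19 lines: lkshc tdr cdbpc nte joci ffoxg bcz tmf ertkj mkjbs gahl omp tjjpm srqfm yopn wmeb zzehf ppo lhghw
Hunk 5: at line 1 remove [tdr,cdbpc,nte] add [ehttz,sga,ntyxy] -> 19 lines: lkshc ehttz sga ntyxy joci ffoxg bcz tmf ertkj mkjbs gahl omp tjjpm srqfm yopn wmeb zzehf ppo lhghw
Hunk 6: at line 13 remove [srqfm] add [qgokk,gig] -> 20 lines: lkshc ehttz sga ntyxy joci ffoxg bcz tmf ertkj mkjbs gahl omp tjjpm qgokk gig yopn wmeb zzehf ppo lhghw

Answer: lkshc
ehttz
sga
ntyxy
joci
ffoxg
bcz
tmf
ertkj
mkjbs
gahl
omp
tjjpm
qgokk
gig
yopn
wmeb
zzehf
ppo
lhghw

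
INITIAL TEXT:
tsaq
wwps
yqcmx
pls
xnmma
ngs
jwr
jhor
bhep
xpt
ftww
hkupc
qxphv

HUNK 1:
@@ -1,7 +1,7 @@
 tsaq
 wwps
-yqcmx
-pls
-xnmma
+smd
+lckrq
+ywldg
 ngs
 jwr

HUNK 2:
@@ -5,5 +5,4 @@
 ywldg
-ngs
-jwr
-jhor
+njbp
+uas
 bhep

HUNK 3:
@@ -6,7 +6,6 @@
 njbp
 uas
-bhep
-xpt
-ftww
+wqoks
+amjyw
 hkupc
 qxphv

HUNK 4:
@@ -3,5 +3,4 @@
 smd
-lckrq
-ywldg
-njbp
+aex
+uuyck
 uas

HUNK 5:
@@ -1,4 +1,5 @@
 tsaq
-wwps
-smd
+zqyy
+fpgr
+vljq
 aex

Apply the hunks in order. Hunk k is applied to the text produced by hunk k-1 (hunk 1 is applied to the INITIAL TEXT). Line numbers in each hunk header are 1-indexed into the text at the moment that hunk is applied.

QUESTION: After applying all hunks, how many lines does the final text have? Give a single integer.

Hunk 1: at line 1 remove [yqcmx,pls,xnmma] add [smd,lckrq,ywldg] -> 13 lines: tsaq wwps smd lckrq ywldg ngs jwr jhor bhep xpt ftww hkupc qxphv
Hunk 2: at line 5 remove [ngs,jwr,jhor] add [njbp,uas] -> 12 lines: tsaq wwps smd lckrq ywldg njbp uas bhep xpt ftww hkupc qxphv
Hunk 3: at line 6 remove [bhep,xpt,ftww] add [wqoks,amjyw] -> 11 lines: tsaq wwps smd lckrq ywldg njbp uas wqoks amjyw hkupc qxphv
Hunk 4: at line 3 remove [lckrq,ywldg,njbp] add [aex,uuyck] -> 10 lines: tsaq wwps smd aex uuyck uas wqoks amjyw hkupc qxphv
Hunk 5: at line 1 remove [wwps,smd] add [zqyy,fpgr,vljq] -> 11 lines: tsaq zqyy fpgr vljq aex uuyck uas wqoks amjyw hkupc qxphv
Final line count: 11

Answer: 11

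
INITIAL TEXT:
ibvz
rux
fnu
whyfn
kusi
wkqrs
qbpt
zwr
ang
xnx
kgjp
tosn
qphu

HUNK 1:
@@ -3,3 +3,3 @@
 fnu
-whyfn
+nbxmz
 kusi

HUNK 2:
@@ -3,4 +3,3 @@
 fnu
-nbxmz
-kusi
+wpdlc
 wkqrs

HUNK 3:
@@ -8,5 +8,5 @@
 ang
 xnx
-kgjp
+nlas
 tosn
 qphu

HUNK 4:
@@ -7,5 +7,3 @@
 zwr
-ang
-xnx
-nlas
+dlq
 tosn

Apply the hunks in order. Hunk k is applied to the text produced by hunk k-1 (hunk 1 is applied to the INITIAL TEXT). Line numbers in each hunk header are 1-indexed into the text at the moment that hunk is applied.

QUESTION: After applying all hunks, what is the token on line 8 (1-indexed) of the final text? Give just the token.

Hunk 1: at line 3 remove [whyfn] add [nbxmz] -> 13 lines: ibvz rux fnu nbxmz kusi wkqrs qbpt zwr ang xnx kgjp tosn qphu
Hunk 2: at line 3 remove [nbxmz,kusi] add [wpdlc] -> 12 lines: ibvz rux fnu wpdlc wkqrs qbpt zwr ang xnx kgjp tosn qphu
Hunk 3: at line 8 remove [kgjp] add [nlas] -> 12 lines: ibvz rux fnu wpdlc wkqrs qbpt zwr ang xnx nlas tosn qphu
Hunk 4: at line 7 remove [ang,xnx,nlas] add [dlq] -> 10 lines: ibvz rux fnu wpdlc wkqrs qbpt zwr dlq tosn qphu
Final line 8: dlq

Answer: dlq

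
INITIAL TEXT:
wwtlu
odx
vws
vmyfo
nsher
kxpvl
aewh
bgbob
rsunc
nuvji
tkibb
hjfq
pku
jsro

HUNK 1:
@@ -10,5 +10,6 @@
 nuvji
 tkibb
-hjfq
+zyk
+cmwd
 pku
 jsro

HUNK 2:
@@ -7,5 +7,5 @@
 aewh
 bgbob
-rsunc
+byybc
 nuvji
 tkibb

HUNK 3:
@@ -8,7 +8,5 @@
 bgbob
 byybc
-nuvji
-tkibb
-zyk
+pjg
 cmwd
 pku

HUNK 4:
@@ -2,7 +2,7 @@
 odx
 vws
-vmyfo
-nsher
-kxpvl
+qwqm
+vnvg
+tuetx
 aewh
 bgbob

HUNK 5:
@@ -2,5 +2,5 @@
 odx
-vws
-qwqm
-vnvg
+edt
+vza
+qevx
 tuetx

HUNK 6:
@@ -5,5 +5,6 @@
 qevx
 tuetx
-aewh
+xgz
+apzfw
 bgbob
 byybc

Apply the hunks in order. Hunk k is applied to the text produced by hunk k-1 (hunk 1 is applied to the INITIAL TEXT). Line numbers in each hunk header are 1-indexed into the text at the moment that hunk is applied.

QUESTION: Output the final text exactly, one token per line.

Answer: wwtlu
odx
edt
vza
qevx
tuetx
xgz
apzfw
bgbob
byybc
pjg
cmwd
pku
jsro

Derivation:
Hunk 1: at line 10 remove [hjfq] add [zyk,cmwd] -> 15 lines: wwtlu odx vws vmyfo nsher kxpvl aewh bgbob rsunc nuvji tkibb zyk cmwd pku jsro
Hunk 2: at line 7 remove [rsunc] add [byybc] -> 15 lines: wwtlu odx vws vmyfo nsher kxpvl aewh bgbob byybc nuvji tkibb zyk cmwd pku jsro
Hunk 3: at line 8 remove [nuvji,tkibb,zyk] add [pjg] -> 13 lines: wwtlu odx vws vmyfo nsher kxpvl aewh bgbob byybc pjg cmwd pku jsro
Hunk 4: at line 2 remove [vmyfo,nsher,kxpvl] add [qwqm,vnvg,tuetx] -> 13 lines: wwtlu odx vws qwqm vnvg tuetx aewh bgbob byybc pjg cmwd pku jsro
Hunk 5: at line 2 remove [vws,qwqm,vnvg] add [edt,vza,qevx] -> 13 lines: wwtlu odx edt vza qevx tuetx aewh bgbob byybc pjg cmwd pku jsro
Hunk 6: at line 5 remove [aewh] add [xgz,apzfw] -> 14 lines: wwtlu odx edt vza qevx tuetx xgz apzfw bgbob byybc pjg cmwd pku jsro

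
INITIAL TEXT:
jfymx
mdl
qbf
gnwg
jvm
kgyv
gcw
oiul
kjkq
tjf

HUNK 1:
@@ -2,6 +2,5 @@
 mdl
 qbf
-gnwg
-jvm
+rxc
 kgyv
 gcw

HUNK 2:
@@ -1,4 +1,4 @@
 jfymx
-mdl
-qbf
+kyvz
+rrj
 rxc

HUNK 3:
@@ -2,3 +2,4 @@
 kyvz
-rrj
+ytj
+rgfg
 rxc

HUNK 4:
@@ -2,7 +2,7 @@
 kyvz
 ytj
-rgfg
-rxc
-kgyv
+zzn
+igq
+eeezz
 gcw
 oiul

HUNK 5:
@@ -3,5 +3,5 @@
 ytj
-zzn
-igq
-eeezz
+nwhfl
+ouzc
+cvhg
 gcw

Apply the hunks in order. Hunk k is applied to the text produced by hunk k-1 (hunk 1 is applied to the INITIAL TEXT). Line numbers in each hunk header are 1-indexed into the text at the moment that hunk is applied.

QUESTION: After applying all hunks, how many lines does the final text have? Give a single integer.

Answer: 10

Derivation:
Hunk 1: at line 2 remove [gnwg,jvm] add [rxc] -> 9 lines: jfymx mdl qbf rxc kgyv gcw oiul kjkq tjf
Hunk 2: at line 1 remove [mdl,qbf] add [kyvz,rrj] -> 9 lines: jfymx kyvz rrj rxc kgyv gcw oiul kjkq tjf
Hunk 3: at line 2 remove [rrj] add [ytj,rgfg] -> 10 lines: jfymx kyvz ytj rgfg rxc kgyv gcw oiul kjkq tjf
Hunk 4: at line 2 remove [rgfg,rxc,kgyv] add [zzn,igq,eeezz] -> 10 lines: jfymx kyvz ytj zzn igq eeezz gcw oiul kjkq tjf
Hunk 5: at line 3 remove [zzn,igq,eeezz] add [nwhfl,ouzc,cvhg] -> 10 lines: jfymx kyvz ytj nwhfl ouzc cvhg gcw oiul kjkq tjf
Final line count: 10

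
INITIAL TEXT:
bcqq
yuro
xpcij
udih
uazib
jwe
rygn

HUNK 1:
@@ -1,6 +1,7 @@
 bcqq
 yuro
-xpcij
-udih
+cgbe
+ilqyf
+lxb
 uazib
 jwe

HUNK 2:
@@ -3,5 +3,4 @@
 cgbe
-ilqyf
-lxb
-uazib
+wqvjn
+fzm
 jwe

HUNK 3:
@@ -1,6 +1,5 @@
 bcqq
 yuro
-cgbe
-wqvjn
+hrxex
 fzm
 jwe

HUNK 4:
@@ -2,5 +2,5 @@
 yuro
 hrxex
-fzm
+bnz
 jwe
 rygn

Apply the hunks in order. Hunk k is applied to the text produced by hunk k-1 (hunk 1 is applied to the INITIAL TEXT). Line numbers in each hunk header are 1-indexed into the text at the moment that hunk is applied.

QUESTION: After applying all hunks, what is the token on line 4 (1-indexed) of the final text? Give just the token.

Hunk 1: at line 1 remove [xpcij,udih] add [cgbe,ilqyf,lxb] -> 8 lines: bcqq yuro cgbe ilqyf lxb uazib jwe rygn
Hunk 2: at line 3 remove [ilqyf,lxb,uazib] add [wqvjn,fzm] -> 7 lines: bcqq yuro cgbe wqvjn fzm jwe rygn
Hunk 3: at line 1 remove [cgbe,wqvjn] add [hrxex] -> 6 lines: bcqq yuro hrxex fzm jwe rygn
Hunk 4: at line 2 remove [fzm] add [bnz] -> 6 lines: bcqq yuro hrxex bnz jwe rygn
Final line 4: bnz

Answer: bnz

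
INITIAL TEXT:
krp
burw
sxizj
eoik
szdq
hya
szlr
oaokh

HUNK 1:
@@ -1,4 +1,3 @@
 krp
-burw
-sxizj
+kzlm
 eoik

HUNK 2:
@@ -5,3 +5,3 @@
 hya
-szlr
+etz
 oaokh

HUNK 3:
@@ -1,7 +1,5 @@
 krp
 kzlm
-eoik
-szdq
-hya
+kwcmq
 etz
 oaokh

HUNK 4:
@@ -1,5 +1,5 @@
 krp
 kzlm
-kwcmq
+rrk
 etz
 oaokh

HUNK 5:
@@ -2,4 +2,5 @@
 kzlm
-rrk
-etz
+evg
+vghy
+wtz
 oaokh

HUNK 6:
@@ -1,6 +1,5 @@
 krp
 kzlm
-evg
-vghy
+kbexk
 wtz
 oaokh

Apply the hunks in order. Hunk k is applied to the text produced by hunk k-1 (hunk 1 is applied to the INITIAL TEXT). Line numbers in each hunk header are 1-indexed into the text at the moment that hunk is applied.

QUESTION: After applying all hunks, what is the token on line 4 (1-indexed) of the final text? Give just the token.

Answer: wtz

Derivation:
Hunk 1: at line 1 remove [burw,sxizj] add [kzlm] -> 7 lines: krp kzlm eoik szdq hya szlr oaokh
Hunk 2: at line 5 remove [szlr] add [etz] -> 7 lines: krp kzlm eoik szdq hya etz oaokh
Hunk 3: at line 1 remove [eoik,szdq,hya] add [kwcmq] -> 5 lines: krp kzlm kwcmq etz oaokh
Hunk 4: at line 1 remove [kwcmq] add [rrk] -> 5 lines: krp kzlm rrk etz oaokh
Hunk 5: at line 2 remove [rrk,etz] add [evg,vghy,wtz] -> 6 lines: krp kzlm evg vghy wtz oaokh
Hunk 6: at line 1 remove [evg,vghy] add [kbexk] -> 5 lines: krp kzlm kbexk wtz oaokh
Final line 4: wtz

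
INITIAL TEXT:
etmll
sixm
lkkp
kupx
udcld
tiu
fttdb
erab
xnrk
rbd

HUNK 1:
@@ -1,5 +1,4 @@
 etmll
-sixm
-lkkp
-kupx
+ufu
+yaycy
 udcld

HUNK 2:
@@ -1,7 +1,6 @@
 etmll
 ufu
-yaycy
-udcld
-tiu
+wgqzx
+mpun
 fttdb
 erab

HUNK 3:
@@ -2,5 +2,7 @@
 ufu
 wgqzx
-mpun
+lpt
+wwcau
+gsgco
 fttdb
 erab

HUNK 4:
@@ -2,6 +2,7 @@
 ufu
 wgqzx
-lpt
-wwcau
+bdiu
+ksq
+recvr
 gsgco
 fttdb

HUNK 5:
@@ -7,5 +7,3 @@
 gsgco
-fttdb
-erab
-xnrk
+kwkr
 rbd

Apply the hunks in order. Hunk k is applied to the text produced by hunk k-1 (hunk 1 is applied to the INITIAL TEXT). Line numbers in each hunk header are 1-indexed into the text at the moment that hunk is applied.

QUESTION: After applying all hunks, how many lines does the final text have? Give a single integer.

Hunk 1: at line 1 remove [sixm,lkkp,kupx] add [ufu,yaycy] -> 9 lines: etmll ufu yaycy udcld tiu fttdb erab xnrk rbd
Hunk 2: at line 1 remove [yaycy,udcld,tiu] add [wgqzx,mpun] -> 8 lines: etmll ufu wgqzx mpun fttdb erab xnrk rbd
Hunk 3: at line 2 remove [mpun] add [lpt,wwcau,gsgco] -> 10 lines: etmll ufu wgqzx lpt wwcau gsgco fttdb erab xnrk rbd
Hunk 4: at line 2 remove [lpt,wwcau] add [bdiu,ksq,recvr] -> 11 lines: etmll ufu wgqzx bdiu ksq recvr gsgco fttdb erab xnrk rbd
Hunk 5: at line 7 remove [fttdb,erab,xnrk] add [kwkr] -> 9 lines: etmll ufu wgqzx bdiu ksq recvr gsgco kwkr rbd
Final line count: 9

Answer: 9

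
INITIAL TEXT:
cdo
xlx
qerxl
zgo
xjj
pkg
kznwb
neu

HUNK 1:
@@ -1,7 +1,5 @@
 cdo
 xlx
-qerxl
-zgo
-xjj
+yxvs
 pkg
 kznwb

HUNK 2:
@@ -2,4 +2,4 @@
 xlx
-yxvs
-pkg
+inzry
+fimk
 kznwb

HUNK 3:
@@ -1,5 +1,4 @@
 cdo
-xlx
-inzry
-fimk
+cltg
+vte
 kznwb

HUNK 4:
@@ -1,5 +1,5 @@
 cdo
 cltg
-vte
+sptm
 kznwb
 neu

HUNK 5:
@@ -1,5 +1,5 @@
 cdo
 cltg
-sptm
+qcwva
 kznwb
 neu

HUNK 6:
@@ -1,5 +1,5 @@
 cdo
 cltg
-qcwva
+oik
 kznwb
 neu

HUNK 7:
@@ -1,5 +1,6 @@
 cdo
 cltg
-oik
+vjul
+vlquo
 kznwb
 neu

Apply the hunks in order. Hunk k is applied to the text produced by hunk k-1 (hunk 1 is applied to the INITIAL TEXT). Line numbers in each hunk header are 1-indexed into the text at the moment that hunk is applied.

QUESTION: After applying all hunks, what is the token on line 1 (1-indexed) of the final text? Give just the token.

Answer: cdo

Derivation:
Hunk 1: at line 1 remove [qerxl,zgo,xjj] add [yxvs] -> 6 lines: cdo xlx yxvs pkg kznwb neu
Hunk 2: at line 2 remove [yxvs,pkg] add [inzry,fimk] -> 6 lines: cdo xlx inzry fimk kznwb neu
Hunk 3: at line 1 remove [xlx,inzry,fimk] add [cltg,vte] -> 5 lines: cdo cltg vte kznwb neu
Hunk 4: at line 1 remove [vte] add [sptm] -> 5 lines: cdo cltg sptm kznwb neu
Hunk 5: at line 1 remove [sptm] add [qcwva] -> 5 lines: cdo cltg qcwva kznwb neu
Hunk 6: at line 1 remove [qcwva] add [oik] -> 5 lines: cdo cltg oik kznwb neu
Hunk 7: at line 1 remove [oik] add [vjul,vlquo] -> 6 lines: cdo cltg vjul vlquo kznwb neu
Final line 1: cdo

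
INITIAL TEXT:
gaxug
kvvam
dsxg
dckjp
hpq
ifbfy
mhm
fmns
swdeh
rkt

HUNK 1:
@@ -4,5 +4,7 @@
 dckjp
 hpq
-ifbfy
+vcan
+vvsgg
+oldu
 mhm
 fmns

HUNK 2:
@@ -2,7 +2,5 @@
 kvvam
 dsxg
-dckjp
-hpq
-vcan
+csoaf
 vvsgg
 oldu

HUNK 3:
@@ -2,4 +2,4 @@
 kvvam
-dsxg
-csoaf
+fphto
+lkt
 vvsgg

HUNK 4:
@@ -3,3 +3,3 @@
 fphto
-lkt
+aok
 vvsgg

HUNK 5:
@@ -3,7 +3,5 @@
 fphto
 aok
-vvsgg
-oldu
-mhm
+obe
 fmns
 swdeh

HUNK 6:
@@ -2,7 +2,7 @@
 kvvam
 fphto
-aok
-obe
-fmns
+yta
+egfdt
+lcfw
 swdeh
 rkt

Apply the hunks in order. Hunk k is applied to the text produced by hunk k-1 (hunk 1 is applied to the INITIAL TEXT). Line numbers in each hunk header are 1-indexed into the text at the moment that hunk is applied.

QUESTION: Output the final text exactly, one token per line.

Answer: gaxug
kvvam
fphto
yta
egfdt
lcfw
swdeh
rkt

Derivation:
Hunk 1: at line 4 remove [ifbfy] add [vcan,vvsgg,oldu] -> 12 lines: gaxug kvvam dsxg dckjp hpq vcan vvsgg oldu mhm fmns swdeh rkt
Hunk 2: at line 2 remove [dckjp,hpq,vcan] add [csoaf] -> 10 lines: gaxug kvvam dsxg csoaf vvsgg oldu mhm fmns swdeh rkt
Hunk 3: at line 2 remove [dsxg,csoaf] add [fphto,lkt] -> 10 lines: gaxug kvvam fphto lkt vvsgg oldu mhm fmns swdeh rkt
Hunk 4: at line 3 remove [lkt] add [aok] -> 10 lines: gaxug kvvam fphto aok vvsgg oldu mhm fmns swdeh rkt
Hunk 5: at line 3 remove [vvsgg,oldu,mhm] add [obe] -> 8 lines: gaxug kvvam fphto aok obe fmns swdeh rkt
Hunk 6: at line 2 remove [aok,obe,fmns] add [yta,egfdt,lcfw] -> 8 lines: gaxug kvvam fphto yta egfdt lcfw swdeh rkt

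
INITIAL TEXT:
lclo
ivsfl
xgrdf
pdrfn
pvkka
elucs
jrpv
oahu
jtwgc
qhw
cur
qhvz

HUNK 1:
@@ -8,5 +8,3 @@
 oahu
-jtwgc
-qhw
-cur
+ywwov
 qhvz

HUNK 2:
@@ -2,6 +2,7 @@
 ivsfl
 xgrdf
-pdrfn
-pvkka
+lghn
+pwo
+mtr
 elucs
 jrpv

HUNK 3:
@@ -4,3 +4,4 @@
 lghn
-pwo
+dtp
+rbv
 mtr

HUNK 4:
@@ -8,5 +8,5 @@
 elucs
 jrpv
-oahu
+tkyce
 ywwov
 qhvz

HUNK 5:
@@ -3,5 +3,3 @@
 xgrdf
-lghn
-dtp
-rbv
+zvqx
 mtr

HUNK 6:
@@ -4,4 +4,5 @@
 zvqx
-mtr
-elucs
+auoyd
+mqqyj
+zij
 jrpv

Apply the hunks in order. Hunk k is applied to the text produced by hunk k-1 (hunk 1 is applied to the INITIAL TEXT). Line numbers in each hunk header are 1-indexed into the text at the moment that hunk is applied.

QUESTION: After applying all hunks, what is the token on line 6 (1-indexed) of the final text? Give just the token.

Hunk 1: at line 8 remove [jtwgc,qhw,cur] add [ywwov] -> 10 lines: lclo ivsfl xgrdf pdrfn pvkka elucs jrpv oahu ywwov qhvz
Hunk 2: at line 2 remove [pdrfn,pvkka] add [lghn,pwo,mtr] -> 11 lines: lclo ivsfl xgrdf lghn pwo mtr elucs jrpv oahu ywwov qhvz
Hunk 3: at line 4 remove [pwo] add [dtp,rbv] -> 12 lines: lclo ivsfl xgrdf lghn dtp rbv mtr elucs jrpv oahu ywwov qhvz
Hunk 4: at line 8 remove [oahu] add [tkyce] -> 12 lines: lclo ivsfl xgrdf lghn dtp rbv mtr elucs jrpv tkyce ywwov qhvz
Hunk 5: at line 3 remove [lghn,dtp,rbv] add [zvqx] -> 10 lines: lclo ivsfl xgrdf zvqx mtr elucs jrpv tkyce ywwov qhvz
Hunk 6: at line 4 remove [mtr,elucs] add [auoyd,mqqyj,zij] -> 11 lines: lclo ivsfl xgrdf zvqx auoyd mqqyj zij jrpv tkyce ywwov qhvz
Final line 6: mqqyj

Answer: mqqyj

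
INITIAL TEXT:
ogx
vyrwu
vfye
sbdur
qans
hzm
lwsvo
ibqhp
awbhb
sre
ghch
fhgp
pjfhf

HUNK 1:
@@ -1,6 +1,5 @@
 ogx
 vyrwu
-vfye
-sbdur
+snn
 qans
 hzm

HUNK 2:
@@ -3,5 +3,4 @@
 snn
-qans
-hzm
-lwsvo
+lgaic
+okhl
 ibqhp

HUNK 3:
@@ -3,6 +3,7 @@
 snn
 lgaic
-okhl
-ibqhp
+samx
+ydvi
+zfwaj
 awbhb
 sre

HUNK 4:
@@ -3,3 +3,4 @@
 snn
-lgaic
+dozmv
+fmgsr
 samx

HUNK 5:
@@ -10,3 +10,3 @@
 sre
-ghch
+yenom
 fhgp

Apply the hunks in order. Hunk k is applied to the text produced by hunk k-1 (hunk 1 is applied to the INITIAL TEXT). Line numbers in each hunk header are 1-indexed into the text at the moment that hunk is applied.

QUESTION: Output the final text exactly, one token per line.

Answer: ogx
vyrwu
snn
dozmv
fmgsr
samx
ydvi
zfwaj
awbhb
sre
yenom
fhgp
pjfhf

Derivation:
Hunk 1: at line 1 remove [vfye,sbdur] add [snn] -> 12 lines: ogx vyrwu snn qans hzm lwsvo ibqhp awbhb sre ghch fhgp pjfhf
Hunk 2: at line 3 remove [qans,hzm,lwsvo] add [lgaic,okhl] -> 11 lines: ogx vyrwu snn lgaic okhl ibqhp awbhb sre ghch fhgp pjfhf
Hunk 3: at line 3 remove [okhl,ibqhp] add [samx,ydvi,zfwaj] -> 12 lines: ogx vyrwu snn lgaic samx ydvi zfwaj awbhb sre ghch fhgp pjfhf
Hunk 4: at line 3 remove [lgaic] add [dozmv,fmgsr] -> 13 lines: ogx vyrwu snn dozmv fmgsr samx ydvi zfwaj awbhb sre ghch fhgp pjfhf
Hunk 5: at line 10 remove [ghch] add [yenom] -> 13 lines: ogx vyrwu snn dozmv fmgsr samx ydvi zfwaj awbhb sre yenom fhgp pjfhf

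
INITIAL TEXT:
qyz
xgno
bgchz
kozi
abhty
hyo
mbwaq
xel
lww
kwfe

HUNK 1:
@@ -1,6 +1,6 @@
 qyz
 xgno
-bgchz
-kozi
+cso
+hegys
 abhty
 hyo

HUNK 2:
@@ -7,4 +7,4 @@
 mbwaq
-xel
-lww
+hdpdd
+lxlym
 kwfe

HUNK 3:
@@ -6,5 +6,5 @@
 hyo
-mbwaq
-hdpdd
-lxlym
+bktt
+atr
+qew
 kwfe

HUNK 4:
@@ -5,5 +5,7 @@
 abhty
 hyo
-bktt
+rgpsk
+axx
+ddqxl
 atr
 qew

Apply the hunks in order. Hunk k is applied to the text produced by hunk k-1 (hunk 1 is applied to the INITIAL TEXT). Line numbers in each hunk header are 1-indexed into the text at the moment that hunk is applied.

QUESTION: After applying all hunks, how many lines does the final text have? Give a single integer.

Hunk 1: at line 1 remove [bgchz,kozi] add [cso,hegys] -> 10 lines: qyz xgno cso hegys abhty hyo mbwaq xel lww kwfe
Hunk 2: at line 7 remove [xel,lww] add [hdpdd,lxlym] -> 10 lines: qyz xgno cso hegys abhty hyo mbwaq hdpdd lxlym kwfe
Hunk 3: at line 6 remove [mbwaq,hdpdd,lxlym] add [bktt,atr,qew] -> 10 lines: qyz xgno cso hegys abhty hyo bktt atr qew kwfe
Hunk 4: at line 5 remove [bktt] add [rgpsk,axx,ddqxl] -> 12 lines: qyz xgno cso hegys abhty hyo rgpsk axx ddqxl atr qew kwfe
Final line count: 12

Answer: 12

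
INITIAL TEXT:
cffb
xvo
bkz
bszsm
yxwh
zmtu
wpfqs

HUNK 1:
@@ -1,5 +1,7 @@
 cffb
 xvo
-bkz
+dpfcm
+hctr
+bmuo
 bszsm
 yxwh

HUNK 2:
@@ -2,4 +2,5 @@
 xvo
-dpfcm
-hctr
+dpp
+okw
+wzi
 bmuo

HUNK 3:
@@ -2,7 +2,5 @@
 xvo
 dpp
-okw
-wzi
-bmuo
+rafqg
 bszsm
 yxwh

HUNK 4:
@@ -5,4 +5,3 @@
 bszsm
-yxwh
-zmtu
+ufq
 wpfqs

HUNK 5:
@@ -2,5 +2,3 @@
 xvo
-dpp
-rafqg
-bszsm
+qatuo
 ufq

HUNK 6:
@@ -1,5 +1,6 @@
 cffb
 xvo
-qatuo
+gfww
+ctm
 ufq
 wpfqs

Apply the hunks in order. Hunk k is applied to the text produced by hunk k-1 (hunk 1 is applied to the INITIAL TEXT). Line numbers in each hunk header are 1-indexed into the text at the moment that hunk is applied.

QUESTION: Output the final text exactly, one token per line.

Hunk 1: at line 1 remove [bkz] add [dpfcm,hctr,bmuo] -> 9 lines: cffb xvo dpfcm hctr bmuo bszsm yxwh zmtu wpfqs
Hunk 2: at line 2 remove [dpfcm,hctr] add [dpp,okw,wzi] -> 10 lines: cffb xvo dpp okw wzi bmuo bszsm yxwh zmtu wpfqs
Hunk 3: at line 2 remove [okw,wzi,bmuo] add [rafqg] -> 8 lines: cffb xvo dpp rafqg bszsm yxwh zmtu wpfqs
Hunk 4: at line 5 remove [yxwh,zmtu] add [ufq] -> 7 lines: cffb xvo dpp rafqg bszsm ufq wpfqs
Hunk 5: at line 2 remove [dpp,rafqg,bszsm] add [qatuo] -> 5 lines: cffb xvo qatuo ufq wpfqs
Hunk 6: at line 1 remove [qatuo] add [gfww,ctm] -> 6 lines: cffb xvo gfww ctm ufq wpfqs

Answer: cffb
xvo
gfww
ctm
ufq
wpfqs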